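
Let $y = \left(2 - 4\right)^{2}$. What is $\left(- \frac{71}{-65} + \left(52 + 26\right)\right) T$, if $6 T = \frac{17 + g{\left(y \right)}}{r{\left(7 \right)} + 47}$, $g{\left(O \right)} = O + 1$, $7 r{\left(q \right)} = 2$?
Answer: $\frac{395857}{64545} \approx 6.133$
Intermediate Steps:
$r{\left(q \right)} = \frac{2}{7}$ ($r{\left(q \right)} = \frac{1}{7} \cdot 2 = \frac{2}{7}$)
$y = 4$ ($y = \left(-2\right)^{2} = 4$)
$g{\left(O \right)} = 1 + O$
$T = \frac{77}{993}$ ($T = \frac{\left(17 + \left(1 + 4\right)\right) \frac{1}{\frac{2}{7} + 47}}{6} = \frac{\left(17 + 5\right) \frac{1}{\frac{331}{7}}}{6} = \frac{22 \cdot \frac{7}{331}}{6} = \frac{1}{6} \cdot \frac{154}{331} = \frac{77}{993} \approx 0.077543$)
$\left(- \frac{71}{-65} + \left(52 + 26\right)\right) T = \left(- \frac{71}{-65} + \left(52 + 26\right)\right) \frac{77}{993} = \left(\left(-71\right) \left(- \frac{1}{65}\right) + 78\right) \frac{77}{993} = \left(\frac{71}{65} + 78\right) \frac{77}{993} = \frac{5141}{65} \cdot \frac{77}{993} = \frac{395857}{64545}$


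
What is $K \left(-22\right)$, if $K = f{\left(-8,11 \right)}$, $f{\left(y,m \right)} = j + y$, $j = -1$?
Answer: $198$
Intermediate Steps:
$f{\left(y,m \right)} = -1 + y$
$K = -9$ ($K = -1 - 8 = -9$)
$K \left(-22\right) = \left(-9\right) \left(-22\right) = 198$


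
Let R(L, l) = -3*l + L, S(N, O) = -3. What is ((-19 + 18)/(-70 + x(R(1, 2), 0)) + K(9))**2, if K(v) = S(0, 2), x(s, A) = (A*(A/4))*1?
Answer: 43681/4900 ≈ 8.9145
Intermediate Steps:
R(L, l) = L - 3*l
x(s, A) = A**2/4 (x(s, A) = (A*(A*(1/4)))*1 = (A*(A/4))*1 = (A**2/4)*1 = A**2/4)
K(v) = -3
((-19 + 18)/(-70 + x(R(1, 2), 0)) + K(9))**2 = ((-19 + 18)/(-70 + (1/4)*0**2) - 3)**2 = (-1/(-70 + (1/4)*0) - 3)**2 = (-1/(-70 + 0) - 3)**2 = (-1/(-70) - 3)**2 = (-1*(-1/70) - 3)**2 = (1/70 - 3)**2 = (-209/70)**2 = 43681/4900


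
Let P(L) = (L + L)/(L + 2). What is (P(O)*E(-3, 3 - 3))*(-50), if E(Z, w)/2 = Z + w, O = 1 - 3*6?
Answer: 680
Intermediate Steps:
O = -17 (O = 1 - 18 = -17)
P(L) = 2*L/(2 + L) (P(L) = (2*L)/(2 + L) = 2*L/(2 + L))
E(Z, w) = 2*Z + 2*w (E(Z, w) = 2*(Z + w) = 2*Z + 2*w)
(P(O)*E(-3, 3 - 3))*(-50) = ((2*(-17)/(2 - 17))*(2*(-3) + 2*(3 - 3)))*(-50) = ((2*(-17)/(-15))*(-6 + 2*0))*(-50) = ((2*(-17)*(-1/15))*(-6 + 0))*(-50) = ((34/15)*(-6))*(-50) = -68/5*(-50) = 680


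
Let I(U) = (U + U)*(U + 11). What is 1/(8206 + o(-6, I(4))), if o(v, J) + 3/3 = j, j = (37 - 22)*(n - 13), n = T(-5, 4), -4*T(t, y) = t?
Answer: 4/32115 ≈ 0.00012455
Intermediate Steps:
T(t, y) = -t/4
n = 5/4 (n = -¼*(-5) = 5/4 ≈ 1.2500)
I(U) = 2*U*(11 + U) (I(U) = (2*U)*(11 + U) = 2*U*(11 + U))
j = -705/4 (j = (37 - 22)*(5/4 - 13) = 15*(-47/4) = -705/4 ≈ -176.25)
o(v, J) = -709/4 (o(v, J) = -1 - 705/4 = -709/4)
1/(8206 + o(-6, I(4))) = 1/(8206 - 709/4) = 1/(32115/4) = 4/32115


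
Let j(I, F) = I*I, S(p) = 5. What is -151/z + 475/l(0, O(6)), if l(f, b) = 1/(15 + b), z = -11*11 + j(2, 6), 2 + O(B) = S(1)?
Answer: 1000501/117 ≈ 8551.3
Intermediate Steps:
O(B) = 3 (O(B) = -2 + 5 = 3)
j(I, F) = I²
z = -117 (z = -11*11 + 2² = -121 + 4 = -117)
-151/z + 475/l(0, O(6)) = -151/(-117) + 475/(1/(15 + 3)) = -151*(-1/117) + 475/(1/18) = 151/117 + 475/(1/18) = 151/117 + 475*18 = 151/117 + 8550 = 1000501/117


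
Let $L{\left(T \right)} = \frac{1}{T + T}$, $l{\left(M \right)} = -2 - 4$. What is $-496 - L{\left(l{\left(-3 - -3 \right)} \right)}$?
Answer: $- \frac{5951}{12} \approx -495.92$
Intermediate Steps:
$l{\left(M \right)} = -6$
$L{\left(T \right)} = \frac{1}{2 T}$
$-496 - L{\left(l{\left(-3 - -3 \right)} \right)} = -496 - \frac{1}{2 \left(-6\right)} = -496 - \frac{1}{2} \left(- \frac{1}{6}\right) = -496 - - \frac{1}{12} = -496 + \frac{1}{12} = - \frac{5951}{12}$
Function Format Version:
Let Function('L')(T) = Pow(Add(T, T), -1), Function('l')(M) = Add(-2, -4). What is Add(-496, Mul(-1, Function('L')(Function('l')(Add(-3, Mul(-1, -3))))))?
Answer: Rational(-5951, 12) ≈ -495.92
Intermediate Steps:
Function('l')(M) = -6
Function('L')(T) = Mul(Rational(1, 2), Pow(T, -1)) (Function('L')(T) = Pow(Mul(2, T), -1) = Mul(Rational(1, 2), Pow(T, -1)))
Add(-496, Mul(-1, Function('L')(Function('l')(Add(-3, Mul(-1, -3)))))) = Add(-496, Mul(-1, Mul(Rational(1, 2), Pow(-6, -1)))) = Add(-496, Mul(-1, Mul(Rational(1, 2), Rational(-1, 6)))) = Add(-496, Mul(-1, Rational(-1, 12))) = Add(-496, Rational(1, 12)) = Rational(-5951, 12)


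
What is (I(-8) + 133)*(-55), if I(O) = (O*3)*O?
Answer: -17875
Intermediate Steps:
I(O) = 3*O² (I(O) = (3*O)*O = 3*O²)
(I(-8) + 133)*(-55) = (3*(-8)² + 133)*(-55) = (3*64 + 133)*(-55) = (192 + 133)*(-55) = 325*(-55) = -17875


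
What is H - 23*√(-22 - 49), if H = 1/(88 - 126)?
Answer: -1/38 - 23*I*√71 ≈ -0.026316 - 193.8*I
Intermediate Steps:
H = -1/38 (H = 1/(-38) = -1/38 ≈ -0.026316)
H - 23*√(-22 - 49) = -1/38 - 23*√(-22 - 49) = -1/38 - 23*I*√71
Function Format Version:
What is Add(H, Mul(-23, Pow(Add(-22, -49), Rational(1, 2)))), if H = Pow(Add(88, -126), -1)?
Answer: Add(Rational(-1, 38), Mul(-23, I, Pow(71, Rational(1, 2)))) ≈ Add(-0.026316, Mul(-193.80, I))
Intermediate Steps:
H = Rational(-1, 38) (H = Pow(-38, -1) = Rational(-1, 38) ≈ -0.026316)
Add(H, Mul(-23, Pow(Add(-22, -49), Rational(1, 2)))) = Add(Rational(-1, 38), Mul(-23, Pow(Add(-22, -49), Rational(1, 2)))) = Add(Rational(-1, 38), Mul(-23, Pow(-71, Rational(1, 2)))) = Add(Rational(-1, 38), Mul(-23, Mul(I, Pow(71, Rational(1, 2))))) = Add(Rational(-1, 38), Mul(-23, I, Pow(71, Rational(1, 2))))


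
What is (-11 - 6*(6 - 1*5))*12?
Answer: -204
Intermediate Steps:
(-11 - 6*(6 - 1*5))*12 = (-11 - 6*(6 - 5))*12 = (-11 - 6*1)*12 = (-11 - 6)*12 = -17*12 = -204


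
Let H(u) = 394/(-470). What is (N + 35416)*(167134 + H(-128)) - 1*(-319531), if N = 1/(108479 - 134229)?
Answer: 35820420239553457/6051250 ≈ 5.9195e+9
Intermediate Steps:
H(u) = -197/235 (H(u) = 394*(-1/470) = -197/235)
N = -1/25750 (N = 1/(-25750) = -1/25750 ≈ -3.8835e-5)
(N + 35416)*(167134 + H(-128)) - 1*(-319531) = (-1/25750 + 35416)*(167134 - 197/235) - 1*(-319531) = (911961999/25750)*(39276293/235) + 319531 = 35818486677589707/6051250 + 319531 = 35820420239553457/6051250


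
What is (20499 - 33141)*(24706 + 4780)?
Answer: -372762012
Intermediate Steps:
(20499 - 33141)*(24706 + 4780) = -12642*29486 = -372762012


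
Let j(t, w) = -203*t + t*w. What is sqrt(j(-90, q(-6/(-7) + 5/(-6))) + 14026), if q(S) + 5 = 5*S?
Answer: 73*sqrt(301)/7 ≈ 180.93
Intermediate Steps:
q(S) = -5 + 5*S
sqrt(j(-90, q(-6/(-7) + 5/(-6))) + 14026) = sqrt(-90*(-203 + (-5 + 5*(-6/(-7) + 5/(-6)))) + 14026) = sqrt(-90*(-203 + (-5 + 5*(-6*(-1/7) + 5*(-1/6)))) + 14026) = sqrt(-90*(-203 + (-5 + 5*(6/7 - 5/6))) + 14026) = sqrt(-90*(-203 + (-5 + 5*(1/42))) + 14026) = sqrt(-90*(-203 + (-5 + 5/42)) + 14026) = sqrt(-90*(-203 - 205/42) + 14026) = sqrt(-90*(-8731/42) + 14026) = sqrt(130965/7 + 14026) = sqrt(229147/7) = 73*sqrt(301)/7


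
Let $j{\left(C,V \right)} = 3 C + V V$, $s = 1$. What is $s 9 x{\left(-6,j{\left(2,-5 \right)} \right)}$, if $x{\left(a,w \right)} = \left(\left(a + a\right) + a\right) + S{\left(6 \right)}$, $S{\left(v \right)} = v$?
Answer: $-108$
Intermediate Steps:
$j{\left(C,V \right)} = V^{2} + 3 C$ ($j{\left(C,V \right)} = 3 C + V^{2} = V^{2} + 3 C$)
$x{\left(a,w \right)} = 6 + 3 a$ ($x{\left(a,w \right)} = \left(\left(a + a\right) + a\right) + 6 = \left(2 a + a\right) + 6 = 3 a + 6 = 6 + 3 a$)
$s 9 x{\left(-6,j{\left(2,-5 \right)} \right)} = 1 \cdot 9 \left(6 + 3 \left(-6\right)\right) = 9 \left(6 - 18\right) = 9 \left(-12\right) = -108$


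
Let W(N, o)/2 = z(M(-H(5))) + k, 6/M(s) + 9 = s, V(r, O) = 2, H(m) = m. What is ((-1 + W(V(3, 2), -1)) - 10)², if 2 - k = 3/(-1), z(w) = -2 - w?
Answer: 841/49 ≈ 17.163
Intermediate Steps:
M(s) = 6/(-9 + s)
k = 5 (k = 2 - 3/(-1) = 2 - 3*(-1) = 2 - 1*(-3) = 2 + 3 = 5)
W(N, o) = 48/7 (W(N, o) = 2*((-2 - 6/(-9 - 1*5)) + 5) = 2*((-2 - 6/(-9 - 5)) + 5) = 2*((-2 - 6/(-14)) + 5) = 2*((-2 - 6*(-1)/14) + 5) = 2*((-2 - 1*(-3/7)) + 5) = 2*((-2 + 3/7) + 5) = 2*(-11/7 + 5) = 2*(24/7) = 48/7)
((-1 + W(V(3, 2), -1)) - 10)² = ((-1 + 48/7) - 10)² = (41/7 - 10)² = (-29/7)² = 841/49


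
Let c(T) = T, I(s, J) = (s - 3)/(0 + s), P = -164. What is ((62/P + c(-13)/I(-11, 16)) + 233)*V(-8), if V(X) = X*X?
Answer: 4085184/287 ≈ 14234.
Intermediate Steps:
I(s, J) = (-3 + s)/s
V(X) = X²
((62/P + c(-13)/I(-11, 16)) + 233)*V(-8) = ((62/(-164) - 13*(-11/(-3 - 11))) + 233)*(-8)² = ((62*(-1/164) - 13/((-1/11*(-14)))) + 233)*64 = ((-31/82 - 13/14/11) + 233)*64 = ((-31/82 - 13*11/14) + 233)*64 = ((-31/82 - 143/14) + 233)*64 = (-3040/287 + 233)*64 = (63831/287)*64 = 4085184/287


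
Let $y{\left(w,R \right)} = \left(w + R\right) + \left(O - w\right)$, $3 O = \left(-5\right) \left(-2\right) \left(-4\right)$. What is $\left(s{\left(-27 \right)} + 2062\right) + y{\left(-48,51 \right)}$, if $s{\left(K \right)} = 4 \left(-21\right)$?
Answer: $\frac{6047}{3} \approx 2015.7$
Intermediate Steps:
$O = - \frac{40}{3}$ ($O = \frac{\left(-5\right) \left(-2\right) \left(-4\right)}{3} = \frac{10 \left(-4\right)}{3} = \frac{1}{3} \left(-40\right) = - \frac{40}{3} \approx -13.333$)
$s{\left(K \right)} = -84$
$y{\left(w,R \right)} = - \frac{40}{3} + R$ ($y{\left(w,R \right)} = \left(w + R\right) - \left(\frac{40}{3} + w\right) = \left(R + w\right) - \left(\frac{40}{3} + w\right) = - \frac{40}{3} + R$)
$\left(s{\left(-27 \right)} + 2062\right) + y{\left(-48,51 \right)} = \left(-84 + 2062\right) + \left(- \frac{40}{3} + 51\right) = 1978 + \frac{113}{3} = \frac{6047}{3}$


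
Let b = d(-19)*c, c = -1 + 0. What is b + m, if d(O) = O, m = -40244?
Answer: -40225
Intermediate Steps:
c = -1
b = 19 (b = -19*(-1) = 19)
b + m = 19 - 40244 = -40225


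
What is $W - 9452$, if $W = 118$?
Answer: $-9334$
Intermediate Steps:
$W - 9452 = 118 - 9452 = -9334$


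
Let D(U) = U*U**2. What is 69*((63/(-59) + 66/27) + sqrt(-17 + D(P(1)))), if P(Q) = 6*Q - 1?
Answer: 16813/177 + 414*sqrt(3) ≈ 812.06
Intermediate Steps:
P(Q) = -1 + 6*Q
D(U) = U**3
69*((63/(-59) + 66/27) + sqrt(-17 + D(P(1)))) = 69*((63/(-59) + 66/27) + sqrt(-17 + (-1 + 6*1)**3)) = 69*((63*(-1/59) + 66*(1/27)) + sqrt(-17 + (-1 + 6)**3)) = 69*((-63/59 + 22/9) + sqrt(-17 + 5**3)) = 69*(731/531 + sqrt(-17 + 125)) = 69*(731/531 + sqrt(108)) = 69*(731/531 + 6*sqrt(3)) = 16813/177 + 414*sqrt(3)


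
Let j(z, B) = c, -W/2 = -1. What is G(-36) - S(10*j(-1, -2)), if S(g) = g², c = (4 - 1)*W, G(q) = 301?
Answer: -3299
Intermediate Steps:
W = 2 (W = -2*(-1) = 2)
c = 6 (c = (4 - 1)*2 = 3*2 = 6)
j(z, B) = 6
G(-36) - S(10*j(-1, -2)) = 301 - (10*6)² = 301 - 1*60² = 301 - 1*3600 = 301 - 3600 = -3299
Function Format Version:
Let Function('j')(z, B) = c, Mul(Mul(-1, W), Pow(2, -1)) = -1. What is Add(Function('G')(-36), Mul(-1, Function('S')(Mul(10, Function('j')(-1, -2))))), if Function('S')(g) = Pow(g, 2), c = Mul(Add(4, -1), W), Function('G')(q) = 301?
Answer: -3299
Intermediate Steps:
W = 2 (W = Mul(-2, -1) = 2)
c = 6 (c = Mul(Add(4, -1), 2) = Mul(3, 2) = 6)
Function('j')(z, B) = 6
Add(Function('G')(-36), Mul(-1, Function('S')(Mul(10, Function('j')(-1, -2))))) = Add(301, Mul(-1, Pow(Mul(10, 6), 2))) = Add(301, Mul(-1, Pow(60, 2))) = Add(301, Mul(-1, 3600)) = Add(301, -3600) = -3299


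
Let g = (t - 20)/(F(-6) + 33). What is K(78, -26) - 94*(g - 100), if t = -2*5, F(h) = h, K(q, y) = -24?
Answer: 85324/9 ≈ 9480.4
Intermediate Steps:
t = -10
g = -10/9 (g = (-10 - 20)/(-6 + 33) = -30/27 = -30*1/27 = -10/9 ≈ -1.1111)
K(78, -26) - 94*(g - 100) = -24 - 94*(-10/9 - 100) = -24 - 94*(-910)/9 = -24 - 1*(-85540/9) = -24 + 85540/9 = 85324/9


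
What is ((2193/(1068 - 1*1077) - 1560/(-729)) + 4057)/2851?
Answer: 927160/692793 ≈ 1.3383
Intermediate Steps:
((2193/(1068 - 1*1077) - 1560/(-729)) + 4057)/2851 = ((2193/(1068 - 1077) - 1560*(-1/729)) + 4057)*(1/2851) = ((2193/(-9) + 520/243) + 4057)*(1/2851) = ((2193*(-⅑) + 520/243) + 4057)*(1/2851) = ((-731/3 + 520/243) + 4057)*(1/2851) = (-58691/243 + 4057)*(1/2851) = (927160/243)*(1/2851) = 927160/692793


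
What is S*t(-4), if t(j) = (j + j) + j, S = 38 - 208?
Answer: 2040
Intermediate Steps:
S = -170
t(j) = 3*j (t(j) = 2*j + j = 3*j)
S*t(-4) = -510*(-4) = -170*(-12) = 2040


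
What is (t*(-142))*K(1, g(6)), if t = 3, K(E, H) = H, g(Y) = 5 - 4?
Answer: -426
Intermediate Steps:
g(Y) = 1
(t*(-142))*K(1, g(6)) = (3*(-142))*1 = -426*1 = -426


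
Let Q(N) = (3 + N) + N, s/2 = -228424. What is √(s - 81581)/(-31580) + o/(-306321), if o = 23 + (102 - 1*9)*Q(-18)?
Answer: 3046/306321 - I*√538429/31580 ≈ 0.0099438 - 0.023235*I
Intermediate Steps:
s = -456848 (s = 2*(-228424) = -456848)
Q(N) = 3 + 2*N
o = -3046 (o = 23 + (102 - 1*9)*(3 + 2*(-18)) = 23 + (102 - 9)*(3 - 36) = 23 + 93*(-33) = 23 - 3069 = -3046)
√(s - 81581)/(-31580) + o/(-306321) = √(-456848 - 81581)/(-31580) - 3046/(-306321) = √(-538429)*(-1/31580) - 3046*(-1/306321) = (I*√538429)*(-1/31580) + 3046/306321 = -I*√538429/31580 + 3046/306321 = 3046/306321 - I*√538429/31580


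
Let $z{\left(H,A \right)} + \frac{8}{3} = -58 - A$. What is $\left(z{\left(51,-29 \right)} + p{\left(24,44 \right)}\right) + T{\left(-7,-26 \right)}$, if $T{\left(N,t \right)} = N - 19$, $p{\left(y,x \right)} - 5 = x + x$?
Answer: $\frac{106}{3} \approx 35.333$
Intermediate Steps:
$p{\left(y,x \right)} = 5 + 2 x$ ($p{\left(y,x \right)} = 5 + \left(x + x\right) = 5 + 2 x$)
$T{\left(N,t \right)} = -19 + N$
$z{\left(H,A \right)} = - \frac{182}{3} - A$ ($z{\left(H,A \right)} = - \frac{8}{3} - \left(58 + A\right) = - \frac{182}{3} - A$)
$\left(z{\left(51,-29 \right)} + p{\left(24,44 \right)}\right) + T{\left(-7,-26 \right)} = \left(\left(- \frac{182}{3} - -29\right) + \left(5 + 2 \cdot 44\right)\right) - 26 = \left(\left(- \frac{182}{3} + 29\right) + \left(5 + 88\right)\right) - 26 = \left(- \frac{95}{3} + 93\right) - 26 = \frac{184}{3} - 26 = \frac{106}{3}$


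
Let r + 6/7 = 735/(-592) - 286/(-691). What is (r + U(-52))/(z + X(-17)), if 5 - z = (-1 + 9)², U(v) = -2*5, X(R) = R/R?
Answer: 33459483/166083232 ≈ 0.20146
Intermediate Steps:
X(R) = 1
U(v) = -10
r = -4824443/2863504 (r = -6/7 + (735/(-592) - 286/(-691)) = -6/7 + (735*(-1/592) - 286*(-1/691)) = -6/7 + (-735/592 + 286/691) = -6/7 - 338573/409072 = -4824443/2863504 ≈ -1.6848)
z = -59 (z = 5 - (-1 + 9)² = 5 - 1*8² = 5 - 1*64 = 5 - 64 = -59)
(r + U(-52))/(z + X(-17)) = (-4824443/2863504 - 10)/(-59 + 1) = -33459483/2863504/(-58) = -33459483/2863504*(-1/58) = 33459483/166083232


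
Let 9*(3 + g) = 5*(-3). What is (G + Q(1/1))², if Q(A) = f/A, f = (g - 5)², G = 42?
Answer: 1485961/81 ≈ 18345.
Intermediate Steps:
g = -14/3 (g = -3 + (5*(-3))/9 = -3 + (⅑)*(-15) = -3 - 5/3 = -14/3 ≈ -4.6667)
f = 841/9 (f = (-14/3 - 5)² = (-29/3)² = 841/9 ≈ 93.444)
Q(A) = 841/(9*A)
(G + Q(1/1))² = (42 + 841/(9*((1/1))))² = (42 + 841/(9*((1*1))))² = (42 + (841/9)/1)² = (42 + (841/9)*1)² = (42 + 841/9)² = (1219/9)² = 1485961/81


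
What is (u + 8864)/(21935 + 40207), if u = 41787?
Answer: 50651/62142 ≈ 0.81508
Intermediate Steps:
(u + 8864)/(21935 + 40207) = (41787 + 8864)/(21935 + 40207) = 50651/62142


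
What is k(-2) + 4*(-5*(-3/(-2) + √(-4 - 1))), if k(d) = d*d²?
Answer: -38 - 20*I*√5 ≈ -38.0 - 44.721*I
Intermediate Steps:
k(d) = d³
k(-2) + 4*(-5*(-3/(-2) + √(-4 - 1))) = (-2)³ + 4*(-5*(-3/(-2) + √(-4 - 1))) = -8 + 4*(-5*(-3*(-½) + √(-5))) = -8 + 4*(-5*(3/2 + I*√5)) = -8 + 4*(-15/2 - 5*I*√5) = -8 + (-30 - 20*I*√5) = -38 - 20*I*√5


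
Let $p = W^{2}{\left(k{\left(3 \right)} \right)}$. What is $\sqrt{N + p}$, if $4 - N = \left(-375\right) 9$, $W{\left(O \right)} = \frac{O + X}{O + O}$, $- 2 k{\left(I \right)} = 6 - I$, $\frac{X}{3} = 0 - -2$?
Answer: $\frac{5 \sqrt{541}}{2} \approx 58.148$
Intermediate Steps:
$X = 6$ ($X = 3 \left(0 - -2\right) = 3 \left(0 + 2\right) = 3 \cdot 2 = 6$)
$k{\left(I \right)} = -3 + \frac{I}{2}$ ($k{\left(I \right)} = - \frac{6 - I}{2} = -3 + \frac{I}{2}$)
$W{\left(O \right)} = \frac{6 + O}{2 O}$ ($W{\left(O \right)} = \frac{O + 6}{O + O} = \frac{6 + O}{2 O}$)
$N = 3379$ ($N = 4 - \left(-375\right) 9 = 4 - -3375 = 4 + 3375 = 3379$)
$p = \frac{9}{4}$ ($p = \left(\frac{6 + \left(-3 + \frac{1}{2} \cdot 3\right)}{2 \left(-3 + \frac{1}{2} \cdot 3\right)}\right)^{2} = \left(\frac{6 + \left(-3 + \frac{3}{2}\right)}{2 \left(-3 + \frac{3}{2}\right)}\right)^{2} = \left(\frac{6 - \frac{3}{2}}{2 \left(- \frac{3}{2}\right)}\right)^{2} = \left(\frac{1}{2} \left(- \frac{2}{3}\right) \frac{9}{2}\right)^{2} = \left(- \frac{3}{2}\right)^{2} = \frac{9}{4} \approx 2.25$)
$\sqrt{N + p} = \sqrt{3379 + \frac{9}{4}} = \sqrt{\frac{13525}{4}} = \frac{5 \sqrt{541}}{2}$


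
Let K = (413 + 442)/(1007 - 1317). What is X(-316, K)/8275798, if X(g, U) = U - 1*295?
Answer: -18461/513099476 ≈ -3.5979e-5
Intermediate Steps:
K = -171/62 (K = 855/(-310) = 855*(-1/310) = -171/62 ≈ -2.7581)
X(g, U) = -295 + U (X(g, U) = U - 295 = -295 + U)
X(-316, K)/8275798 = (-295 - 171/62)/8275798 = -18461/62*1/8275798 = -18461/513099476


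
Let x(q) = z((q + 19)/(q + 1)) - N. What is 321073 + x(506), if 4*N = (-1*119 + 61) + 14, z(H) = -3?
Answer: 321081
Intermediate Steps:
N = -11 (N = ((-1*119 + 61) + 14)/4 = ((-119 + 61) + 14)/4 = (-58 + 14)/4 = (¼)*(-44) = -11)
x(q) = 8 (x(q) = -3 - 1*(-11) = -3 + 11 = 8)
321073 + x(506) = 321073 + 8 = 321081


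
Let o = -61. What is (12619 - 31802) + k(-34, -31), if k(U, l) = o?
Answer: -19244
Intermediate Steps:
k(U, l) = -61
(12619 - 31802) + k(-34, -31) = (12619 - 31802) - 61 = -19183 - 61 = -19244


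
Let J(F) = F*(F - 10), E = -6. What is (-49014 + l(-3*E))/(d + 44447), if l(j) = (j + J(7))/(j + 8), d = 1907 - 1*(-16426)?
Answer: -1274367/1632280 ≈ -0.78073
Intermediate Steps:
J(F) = F*(-10 + F)
d = 18333 (d = 1907 + 16426 = 18333)
l(j) = (-21 + j)/(8 + j) (l(j) = (j + 7*(-10 + 7))/(j + 8) = (j + 7*(-3))/(8 + j) = (j - 21)/(8 + j) = (-21 + j)/(8 + j))
(-49014 + l(-3*E))/(d + 44447) = (-49014 + (-21 - 3*(-6))/(8 - 3*(-6)))/(18333 + 44447) = (-49014 + (-21 + 18)/(8 + 18))/62780 = (-49014 - 3/26)*(1/62780) = -1274367/26*1/62780 = -1274367/1632280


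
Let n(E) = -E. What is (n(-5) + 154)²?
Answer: 25281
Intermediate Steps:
(n(-5) + 154)² = (-1*(-5) + 154)² = (5 + 154)² = 159² = 25281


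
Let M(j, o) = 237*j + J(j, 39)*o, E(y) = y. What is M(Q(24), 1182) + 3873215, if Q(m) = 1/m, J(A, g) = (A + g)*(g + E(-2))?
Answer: 44645385/8 ≈ 5.5807e+6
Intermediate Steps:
J(A, g) = (-2 + g)*(A + g) (J(A, g) = (A + g)*(g - 2) = (A + g)*(-2 + g) = (-2 + g)*(A + g))
M(j, o) = 237*j + o*(1443 + 37*j) (M(j, o) = 237*j + (39² - 2*j - 2*39 + j*39)*o = 237*j + (1521 - 2*j - 78 + 39*j)*o = 237*j + (1443 + 37*j)*o = 237*j + o*(1443 + 37*j))
M(Q(24), 1182) + 3873215 = (237/24 + 37*1182*(39 + 1/24)) + 3873215 = (237*(1/24) + 37*1182*(39 + 1/24)) + 3873215 = (79/8 + 37*1182*(937/24)) + 3873215 = (79/8 + 6829793/4) + 3873215 = 13659665/8 + 3873215 = 44645385/8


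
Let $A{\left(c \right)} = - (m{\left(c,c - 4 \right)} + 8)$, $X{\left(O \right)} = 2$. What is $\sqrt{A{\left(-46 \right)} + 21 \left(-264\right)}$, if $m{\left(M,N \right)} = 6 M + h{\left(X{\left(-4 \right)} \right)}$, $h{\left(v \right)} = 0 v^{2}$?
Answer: $2 i \sqrt{1319} \approx 72.636 i$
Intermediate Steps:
$h{\left(v \right)} = 0$
$m{\left(M,N \right)} = 6 M$ ($m{\left(M,N \right)} = 6 M + 0 = 6 M$)
$A{\left(c \right)} = -8 - 6 c$ ($A{\left(c \right)} = - (6 c + 8) = - (8 + 6 c) = -8 - 6 c$)
$\sqrt{A{\left(-46 \right)} + 21 \left(-264\right)} = \sqrt{\left(-8 - -276\right) + 21 \left(-264\right)} = \sqrt{\left(-8 + 276\right) - 5544} = \sqrt{268 - 5544} = \sqrt{-5276} = 2 i \sqrt{1319}$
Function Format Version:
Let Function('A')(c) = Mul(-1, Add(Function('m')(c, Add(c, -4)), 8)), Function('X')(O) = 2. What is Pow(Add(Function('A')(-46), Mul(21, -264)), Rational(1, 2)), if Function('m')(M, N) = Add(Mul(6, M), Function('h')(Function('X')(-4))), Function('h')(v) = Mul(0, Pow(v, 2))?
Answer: Mul(2, I, Pow(1319, Rational(1, 2))) ≈ Mul(72.636, I)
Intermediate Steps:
Function('h')(v) = 0
Function('m')(M, N) = Mul(6, M) (Function('m')(M, N) = Add(Mul(6, M), 0) = Mul(6, M))
Function('A')(c) = Add(-8, Mul(-6, c)) (Function('A')(c) = Mul(-1, Add(Mul(6, c), 8)) = Mul(-1, Add(8, Mul(6, c))) = Add(-8, Mul(-6, c)))
Pow(Add(Function('A')(-46), Mul(21, -264)), Rational(1, 2)) = Pow(Add(Add(-8, Mul(-6, -46)), Mul(21, -264)), Rational(1, 2)) = Pow(Add(Add(-8, 276), -5544), Rational(1, 2)) = Pow(Add(268, -5544), Rational(1, 2)) = Pow(-5276, Rational(1, 2)) = Mul(2, I, Pow(1319, Rational(1, 2)))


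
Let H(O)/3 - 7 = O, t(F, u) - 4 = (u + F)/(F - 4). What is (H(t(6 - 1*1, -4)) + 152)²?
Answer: 35344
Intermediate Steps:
t(F, u) = 4 + (F + u)/(-4 + F) (t(F, u) = 4 + (u + F)/(F - 4) = 4 + (F + u)/(-4 + F))
H(O) = 21 + 3*O
(H(t(6 - 1*1, -4)) + 152)² = ((21 + 3*((-16 - 4 + 5*(6 - 1*1))/(-4 + (6 - 1*1)))) + 152)² = ((21 + 3*((-16 - 4 + 5*(6 - 1))/(-4 + (6 - 1)))) + 152)² = ((21 + 3*((-16 - 4 + 5*5)/(-4 + 5))) + 152)² = ((21 + 3*((-16 - 4 + 25)/1)) + 152)² = ((21 + 3*(1*5)) + 152)² = ((21 + 3*5) + 152)² = ((21 + 15) + 152)² = (36 + 152)² = 188² = 35344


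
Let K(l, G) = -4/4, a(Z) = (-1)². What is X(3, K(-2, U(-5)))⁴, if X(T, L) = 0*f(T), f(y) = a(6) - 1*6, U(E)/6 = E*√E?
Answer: 0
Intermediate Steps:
a(Z) = 1
U(E) = 6*E^(3/2) (U(E) = 6*(E*√E) = 6*E^(3/2))
K(l, G) = -1 (K(l, G) = -4*¼ = -1)
f(y) = -5 (f(y) = 1 - 1*6 = 1 - 6 = -5)
X(T, L) = 0 (X(T, L) = 0*(-5) = 0)
X(3, K(-2, U(-5)))⁴ = 0⁴ = 0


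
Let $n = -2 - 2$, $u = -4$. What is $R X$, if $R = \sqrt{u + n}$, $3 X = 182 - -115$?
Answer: $198 i \sqrt{2} \approx 280.01 i$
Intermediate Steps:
$n = -4$
$X = 99$ ($X = \frac{182 - -115}{3} = \frac{182 + 115}{3} = \frac{1}{3} \cdot 297 = 99$)
$R = 2 i \sqrt{2}$ ($R = \sqrt{-4 - 4} = \sqrt{-8} = 2 i \sqrt{2} \approx 2.8284 i$)
$R X = 2 i \sqrt{2} \cdot 99 = 198 i \sqrt{2}$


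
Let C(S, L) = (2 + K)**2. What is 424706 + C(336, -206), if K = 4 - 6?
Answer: 424706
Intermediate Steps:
K = -2
C(S, L) = 0 (C(S, L) = (2 - 2)**2 = 0**2 = 0)
424706 + C(336, -206) = 424706 + 0 = 424706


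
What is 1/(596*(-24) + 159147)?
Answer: 1/144843 ≈ 6.9040e-6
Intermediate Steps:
1/(596*(-24) + 159147) = 1/(-14304 + 159147) = 1/144843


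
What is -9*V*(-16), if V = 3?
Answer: 432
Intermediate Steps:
-9*V*(-16) = -9*3*(-16) = -27*(-16) = 432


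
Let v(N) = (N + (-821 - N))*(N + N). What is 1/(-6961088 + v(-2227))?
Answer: -1/3304354 ≈ -3.0263e-7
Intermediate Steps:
v(N) = -1642*N
1/(-6961088 + v(-2227)) = 1/(-6961088 - 1642*(-2227)) = 1/(-6961088 + 3656734) = 1/(-3304354) = -1/3304354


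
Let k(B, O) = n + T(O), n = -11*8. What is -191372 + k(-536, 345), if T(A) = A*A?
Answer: -72435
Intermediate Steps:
T(A) = A²
n = -88
k(B, O) = -88 + O²
-191372 + k(-536, 345) = -191372 + (-88 + 345²) = -191372 + (-88 + 119025) = -191372 + 118937 = -72435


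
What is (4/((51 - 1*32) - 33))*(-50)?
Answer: 100/7 ≈ 14.286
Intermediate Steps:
(4/((51 - 1*32) - 33))*(-50) = (4/((51 - 32) - 33))*(-50) = (4/(19 - 33))*(-50) = (4/(-14))*(-50) = (4*(-1/14))*(-50) = -2/7*(-50) = 100/7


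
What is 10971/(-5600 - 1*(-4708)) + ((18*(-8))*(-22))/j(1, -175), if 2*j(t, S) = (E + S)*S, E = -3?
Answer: -168047469/13892900 ≈ -12.096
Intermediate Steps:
j(t, S) = S*(-3 + S)/2 (j(t, S) = ((-3 + S)*S)/2 = (S*(-3 + S))/2 = S*(-3 + S)/2)
10971/(-5600 - 1*(-4708)) + ((18*(-8))*(-22))/j(1, -175) = 10971/(-5600 - 1*(-4708)) + ((18*(-8))*(-22))/(((1/2)*(-175)*(-3 - 175))) = 10971/(-5600 + 4708) + (-144*(-22))/(((1/2)*(-175)*(-178))) = 10971/(-892) + 3168/15575 = 10971*(-1/892) + 3168*(1/15575) = -10971/892 + 3168/15575 = -168047469/13892900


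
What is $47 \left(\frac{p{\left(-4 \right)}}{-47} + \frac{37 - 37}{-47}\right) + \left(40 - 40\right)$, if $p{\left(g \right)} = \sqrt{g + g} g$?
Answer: $8 i \sqrt{2} \approx 11.314 i$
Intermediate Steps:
$p{\left(g \right)} = \sqrt{2} g^{\frac{3}{2}}$ ($p{\left(g \right)} = \sqrt{2 g} g = \sqrt{2} \sqrt{g} g = \sqrt{2} g^{\frac{3}{2}}$)
$47 \left(\frac{p{\left(-4 \right)}}{-47} + \frac{37 - 37}{-47}\right) + \left(40 - 40\right) = 47 \left(\frac{\sqrt{2} \left(-4\right)^{\frac{3}{2}}}{-47} + \frac{37 - 37}{-47}\right) + \left(40 - 40\right) = 47 \left(\sqrt{2} \left(- 8 i\right) \left(- \frac{1}{47}\right) + 0 \left(- \frac{1}{47}\right)\right) + 0 = 47 \left(- 8 i \sqrt{2} \left(- \frac{1}{47}\right) + 0\right) + 0 = 47 \left(\frac{8 i \sqrt{2}}{47} + 0\right) + 0 = 47 \frac{8 i \sqrt{2}}{47} + 0 = 8 i \sqrt{2} + 0 = 8 i \sqrt{2}$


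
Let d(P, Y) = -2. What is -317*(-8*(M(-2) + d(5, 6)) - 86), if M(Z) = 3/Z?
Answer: 18386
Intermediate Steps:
-317*(-8*(M(-2) + d(5, 6)) - 86) = -317*(-8*(3/(-2) - 2) - 86) = -317*(-8*(3*(-½) - 2) - 86) = -317*(-8*(-3/2 - 2) - 86) = -317*(-8*(-7/2) - 86) = -317*(28 - 86) = -317*(-58) = 18386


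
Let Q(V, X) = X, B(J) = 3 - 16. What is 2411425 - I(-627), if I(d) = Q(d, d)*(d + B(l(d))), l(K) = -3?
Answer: 2010145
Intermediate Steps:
B(J) = -13
I(d) = d*(-13 + d) (I(d) = d*(d - 13) = d*(-13 + d))
2411425 - I(-627) = 2411425 - (-627)*(-13 - 627) = 2411425 - (-627)*(-640) = 2411425 - 1*401280 = 2411425 - 401280 = 2010145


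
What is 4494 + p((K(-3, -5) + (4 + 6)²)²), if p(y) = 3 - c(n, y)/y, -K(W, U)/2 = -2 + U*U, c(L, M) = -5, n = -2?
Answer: 13113257/2916 ≈ 4497.0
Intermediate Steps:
K(W, U) = 4 - 2*U² (K(W, U) = -2*(-2 + U*U) = -2*(-2 + U²) = 4 - 2*U²)
p(y) = 3 + 5/y (p(y) = 3 - (-5)/y = 3 + 5/y)
4494 + p((K(-3, -5) + (4 + 6)²)²) = 4494 + (3 + 5/(((4 - 2*(-5)²) + (4 + 6)²)²)) = 4494 + (3 + 5/(((4 - 2*25) + 10²)²)) = 4494 + (3 + 5/(((4 - 50) + 100)²)) = 4494 + (3 + 5/((-46 + 100)²)) = 4494 + (3 + 5/(54²)) = 4494 + (3 + 5/2916) = 4494 + 8753/2916 = 13113257/2916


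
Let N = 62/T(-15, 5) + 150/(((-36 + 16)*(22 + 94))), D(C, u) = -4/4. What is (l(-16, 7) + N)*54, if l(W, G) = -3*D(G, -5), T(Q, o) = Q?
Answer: -37521/580 ≈ -64.691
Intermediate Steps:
D(C, u) = -1 (D(C, u) = -4*¼ = -1)
l(W, G) = 3 (l(W, G) = -3*(-1) = 3)
N = -14609/3480 (N = 62/(-15) + 150/(((-36 + 16)*(22 + 94))) = 62*(-1/15) + 150/((-20*116)) = -62/15 + 150/(-2320) = -62/15 + 150*(-1/2320) = -62/15 - 15/232 = -14609/3480 ≈ -4.1980)
(l(-16, 7) + N)*54 = (3 - 14609/3480)*54 = -4169/3480*54 = -37521/580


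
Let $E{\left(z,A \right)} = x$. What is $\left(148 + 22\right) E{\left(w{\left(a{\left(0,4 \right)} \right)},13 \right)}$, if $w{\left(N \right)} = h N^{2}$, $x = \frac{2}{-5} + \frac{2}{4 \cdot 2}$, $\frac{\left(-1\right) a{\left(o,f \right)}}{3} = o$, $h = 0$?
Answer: $- \frac{51}{2} \approx -25.5$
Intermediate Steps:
$a{\left(o,f \right)} = - 3 o$
$x = - \frac{3}{20}$ ($x = 2 \left(- \frac{1}{5}\right) + \frac{2}{8} = - \frac{2}{5} + 2 \cdot \frac{1}{8} = - \frac{2}{5} + \frac{1}{4} = - \frac{3}{20} \approx -0.15$)
$w{\left(N \right)} = 0$ ($w{\left(N \right)} = 0 N^{2} = 0$)
$E{\left(z,A \right)} = - \frac{3}{20}$
$\left(148 + 22\right) E{\left(w{\left(a{\left(0,4 \right)} \right)},13 \right)} = \left(148 + 22\right) \left(- \frac{3}{20}\right) = 170 \left(- \frac{3}{20}\right) = - \frac{51}{2}$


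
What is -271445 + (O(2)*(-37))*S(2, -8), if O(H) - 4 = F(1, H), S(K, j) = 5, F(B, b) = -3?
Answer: -271630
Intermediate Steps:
O(H) = 1 (O(H) = 4 - 3 = 1)
-271445 + (O(2)*(-37))*S(2, -8) = -271445 + (1*(-37))*5 = -271445 - 37*5 = -271445 - 185 = -271630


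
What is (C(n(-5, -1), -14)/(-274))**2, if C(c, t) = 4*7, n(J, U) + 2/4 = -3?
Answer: 196/18769 ≈ 0.010443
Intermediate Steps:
n(J, U) = -7/2 (n(J, U) = -1/2 - 3 = -7/2)
C(c, t) = 28
(C(n(-5, -1), -14)/(-274))**2 = (28/(-274))**2 = (28*(-1/274))**2 = (-14/137)**2 = 196/18769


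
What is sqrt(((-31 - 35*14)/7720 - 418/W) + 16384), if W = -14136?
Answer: sqrt(2111346150057330)/358980 ≈ 128.00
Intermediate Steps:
sqrt(((-31 - 35*14)/7720 - 418/W) + 16384) = sqrt(((-31 - 35*14)/7720 - 418/(-14136)) + 16384) = sqrt(((-31 - 490)*(1/7720) - 418*(-1/14136)) + 16384) = sqrt((-521*1/7720 + 11/372) + 16384) = sqrt((-521/7720 + 11/372) + 16384) = sqrt(-27223/717960 + 16384) = sqrt(11763029417/717960) = sqrt(2111346150057330)/358980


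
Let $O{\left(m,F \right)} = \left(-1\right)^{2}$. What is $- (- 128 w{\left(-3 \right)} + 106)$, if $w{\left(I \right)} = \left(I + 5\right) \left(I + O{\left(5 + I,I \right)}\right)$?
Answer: $-618$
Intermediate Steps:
$O{\left(m,F \right)} = 1$
$w{\left(I \right)} = \left(1 + I\right) \left(5 + I\right)$ ($w{\left(I \right)} = \left(I + 5\right) \left(I + 1\right) = \left(5 + I\right) \left(1 + I\right) = \left(1 + I\right) \left(5 + I\right)$)
$- (- 128 w{\left(-3 \right)} + 106) = - (- 128 \left(5 + \left(-3\right)^{2} + 6 \left(-3\right)\right) + 106) = - (- 128 \left(5 + 9 - 18\right) + 106) = - (\left(-128\right) \left(-4\right) + 106) = - (512 + 106) = \left(-1\right) 618 = -618$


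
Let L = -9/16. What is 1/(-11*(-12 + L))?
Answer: 16/2211 ≈ 0.0072365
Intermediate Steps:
L = -9/16 (L = -9*1/16 = -9/16 ≈ -0.56250)
1/(-11*(-12 + L)) = 1/(-11*(-12 - 9/16)) = 1/(-11*(-201/16)) = 1/(2211/16) = 16/2211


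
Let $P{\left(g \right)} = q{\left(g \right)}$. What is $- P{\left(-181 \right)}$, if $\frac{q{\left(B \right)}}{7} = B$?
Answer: $1267$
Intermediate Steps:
$q{\left(B \right)} = 7 B$
$P{\left(g \right)} = 7 g$
$- P{\left(-181 \right)} = - 7 \left(-181\right) = \left(-1\right) \left(-1267\right) = 1267$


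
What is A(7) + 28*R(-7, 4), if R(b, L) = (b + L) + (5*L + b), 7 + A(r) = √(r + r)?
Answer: 273 + √14 ≈ 276.74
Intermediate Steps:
A(r) = -7 + √2*√r (A(r) = -7 + √(r + r) = -7 + √(2*r) = -7 + √2*√r)
R(b, L) = 2*b + 6*L (R(b, L) = (L + b) + (b + 5*L) = 2*b + 6*L)
A(7) + 28*R(-7, 4) = (-7 + √2*√7) + 28*(2*(-7) + 6*4) = (-7 + √14) + 28*(-14 + 24) = (-7 + √14) + 28*10 = (-7 + √14) + 280 = 273 + √14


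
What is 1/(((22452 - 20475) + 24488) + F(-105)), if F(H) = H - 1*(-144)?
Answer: 1/26504 ≈ 3.7730e-5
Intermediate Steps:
F(H) = 144 + H (F(H) = H + 144 = 144 + H)
1/(((22452 - 20475) + 24488) + F(-105)) = 1/(((22452 - 20475) + 24488) + (144 - 105)) = 1/((1977 + 24488) + 39) = 1/(26465 + 39) = 1/26504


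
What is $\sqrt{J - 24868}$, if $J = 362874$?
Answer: $\sqrt{338006} \approx 581.38$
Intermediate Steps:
$\sqrt{J - 24868} = \sqrt{362874 - 24868} = \sqrt{338006}$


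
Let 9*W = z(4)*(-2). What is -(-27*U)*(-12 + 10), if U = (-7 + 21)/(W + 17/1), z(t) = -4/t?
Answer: -6804/155 ≈ -43.897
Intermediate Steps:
W = 2/9 (W = (-4/4*(-2))/9 = (-4*¼*(-2))/9 = (-1*(-2))/9 = (⅑)*2 = 2/9 ≈ 0.22222)
U = 126/155 (U = (-7 + 21)/(2/9 + 17/1) = 14/(2/9 + 17*1) = 14/(2/9 + 17) = 14/(155/9) = 14*(9/155) = 126/155 ≈ 0.81290)
-(-27*U)*(-12 + 10) = -(-27*126/155)*(-12 + 10) = -(-3402)*(-2)/155 = -1*6804/155 = -6804/155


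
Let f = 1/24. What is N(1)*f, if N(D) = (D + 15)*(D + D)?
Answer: 4/3 ≈ 1.3333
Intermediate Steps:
f = 1/24 ≈ 0.041667
N(D) = 2*D*(15 + D) (N(D) = (15 + D)*(2*D) = 2*D*(15 + D))
N(1)*f = (2*1*(15 + 1))*(1/24) = (2*1*16)*(1/24) = 32*(1/24) = 4/3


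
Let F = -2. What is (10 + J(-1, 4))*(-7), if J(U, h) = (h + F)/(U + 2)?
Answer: -84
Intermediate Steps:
J(U, h) = (-2 + h)/(2 + U) (J(U, h) = (h - 2)/(U + 2) = (-2 + h)/(2 + U))
(10 + J(-1, 4))*(-7) = (10 + (-2 + 4)/(2 - 1))*(-7) = (10 + 2/1)*(-7) = (10 + 1*2)*(-7) = (10 + 2)*(-7) = 12*(-7) = -84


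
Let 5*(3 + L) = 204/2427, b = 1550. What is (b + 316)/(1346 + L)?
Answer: 7547970/5432503 ≈ 1.3894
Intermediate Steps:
L = -12067/4045 (L = -3 + (204/2427)/5 = -3 + (204*(1/2427))/5 = -3 + (⅕)*(68/809) = -3 + 68/4045 = -12067/4045 ≈ -2.9832)
(b + 316)/(1346 + L) = (1550 + 316)/(1346 - 12067/4045) = 1866/(5432503/4045) = 1866*(4045/5432503) = 7547970/5432503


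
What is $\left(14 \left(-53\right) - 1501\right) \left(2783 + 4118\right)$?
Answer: $-15478943$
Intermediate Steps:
$\left(14 \left(-53\right) - 1501\right) \left(2783 + 4118\right) = \left(-742 - 1501\right) 6901 = \left(-2243\right) 6901 = -15478943$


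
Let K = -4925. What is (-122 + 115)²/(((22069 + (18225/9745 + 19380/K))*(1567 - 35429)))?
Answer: -94068485/1434507073213532 ≈ -6.5575e-8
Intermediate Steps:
(-122 + 115)²/(((22069 + (18225/9745 + 19380/K))*(1567 - 35429))) = (-122 + 115)²/(((22069 + (18225/9745 + 19380/(-4925)))*(1567 - 35429))) = (-7)²/(((22069 + (18225*(1/9745) + 19380*(-1/4925)))*(-33862))) = 49/(((22069 + (3645/1949 - 3876/985))*(-33862))) = 49/(((22069 - 3963999/1919765)*(-33862))) = 49/(((42363329786/1919765)*(-33862))) = 49/(-1434507073213532/1919765) = 49*(-1919765/1434507073213532) = -94068485/1434507073213532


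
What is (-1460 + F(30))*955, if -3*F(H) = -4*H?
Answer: -1356100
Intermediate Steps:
F(H) = 4*H/3 (F(H) = -(-4)*H/3 = 4*H/3)
(-1460 + F(30))*955 = (-1460 + (4/3)*30)*955 = (-1460 + 40)*955 = -1420*955 = -1356100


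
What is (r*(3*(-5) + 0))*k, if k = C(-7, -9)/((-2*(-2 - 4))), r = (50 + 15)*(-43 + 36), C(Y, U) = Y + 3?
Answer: -2275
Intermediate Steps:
C(Y, U) = 3 + Y
r = -455 (r = 65*(-7) = -455)
k = -⅓ (k = (3 - 7)/((-2*(-2 - 4))) = -4/((-2*(-6))) = -4/12 = -4*1/12 = -⅓ ≈ -0.33333)
(r*(3*(-5) + 0))*k = -455*(3*(-5) + 0)*(-⅓) = -455*(-15 + 0)*(-⅓) = -455*(-15)*(-⅓) = 6825*(-⅓) = -2275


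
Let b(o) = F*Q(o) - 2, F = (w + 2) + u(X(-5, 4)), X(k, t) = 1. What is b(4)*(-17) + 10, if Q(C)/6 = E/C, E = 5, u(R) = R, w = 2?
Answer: -1187/2 ≈ -593.50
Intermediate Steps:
F = 5 (F = (2 + 2) + 1 = 4 + 1 = 5)
Q(C) = 30/C (Q(C) = 6*(5/C) = 30/C)
b(o) = -2 + 150/o (b(o) = 5*(30/o) - 2 = 150/o - 2 = -2 + 150/o)
b(4)*(-17) + 10 = (-2 + 150/4)*(-17) + 10 = (-2 + 150*(1/4))*(-17) + 10 = (-2 + 75/2)*(-17) + 10 = (71/2)*(-17) + 10 = -1207/2 + 10 = -1187/2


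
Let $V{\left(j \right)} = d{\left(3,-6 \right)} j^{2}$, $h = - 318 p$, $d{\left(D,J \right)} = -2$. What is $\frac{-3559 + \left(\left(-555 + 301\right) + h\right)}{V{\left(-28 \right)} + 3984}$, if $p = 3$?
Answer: $- \frac{4767}{2416} \approx -1.9731$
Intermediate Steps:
$h = -954$ ($h = \left(-318\right) 3 = -954$)
$V{\left(j \right)} = - 2 j^{2}$
$\frac{-3559 + \left(\left(-555 + 301\right) + h\right)}{V{\left(-28 \right)} + 3984} = \frac{-3559 + \left(\left(-555 + 301\right) - 954\right)}{- 2 \left(-28\right)^{2} + 3984} = \frac{-3559 - 1208}{\left(-2\right) 784 + 3984} = \frac{-3559 - 1208}{-1568 + 3984} = - \frac{4767}{2416}$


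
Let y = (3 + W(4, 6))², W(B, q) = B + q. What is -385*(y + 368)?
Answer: -206745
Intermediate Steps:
y = 169 (y = (3 + (4 + 6))² = (3 + 10)² = 13² = 169)
-385*(y + 368) = -385*(169 + 368) = -385*537 = -206745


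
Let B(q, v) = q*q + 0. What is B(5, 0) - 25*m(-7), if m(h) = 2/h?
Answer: 225/7 ≈ 32.143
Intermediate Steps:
B(q, v) = q**2 (B(q, v) = q**2 + 0 = q**2)
B(5, 0) - 25*m(-7) = 5**2 - 50/(-7) = 25 - 50*(-1)/7 = 25 - 25*(-2/7) = 25 + 50/7 = 225/7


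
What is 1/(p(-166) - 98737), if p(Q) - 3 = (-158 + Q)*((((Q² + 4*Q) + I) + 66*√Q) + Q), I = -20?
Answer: I/(2*(-4375739*I + 10692*√166)) ≈ -1.1415e-7 + 3.5938e-9*I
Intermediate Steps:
p(Q) = 3 + (-158 + Q)*(-20 + Q² + 5*Q + 66*√Q) (p(Q) = 3 + (-158 + Q)*((((Q² + 4*Q) - 20) + 66*√Q) + Q) = 3 + (-158 + Q)*(((-20 + Q² + 4*Q) + 66*√Q) + Q) = 3 + (-158 + Q)*((-20 + Q² + 4*Q + 66*√Q) + Q) = 3 + (-158 + Q)*(-20 + Q² + 5*Q + 66*√Q))
1/(p(-166) - 98737) = 1/((3163 + (-166)³ - 10428*I*√166 - 810*(-166) - 153*(-166)² + 66*(-166)^(3/2)) - 98737) = 1/((3163 - 4574296 - 10428*I*√166 + 134460 - 153*27556 + 66*(-166*I*√166)) - 98737) = 1/((3163 - 4574296 - 10428*I*√166 + 134460 - 4216068 - 10956*I*√166) - 98737) = 1/((-8652741 - 21384*I*√166) - 98737) = 1/(-8751478 - 21384*I*√166)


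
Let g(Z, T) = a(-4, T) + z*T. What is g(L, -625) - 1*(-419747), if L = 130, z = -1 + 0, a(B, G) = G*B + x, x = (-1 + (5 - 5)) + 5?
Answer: 422876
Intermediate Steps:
x = 4 (x = (-1 + 0) + 5 = -1 + 5 = 4)
a(B, G) = 4 + B*G (a(B, G) = G*B + 4 = B*G + 4 = 4 + B*G)
z = -1
g(Z, T) = 4 - 5*T (g(Z, T) = (4 - 4*T) - T = 4 - 5*T)
g(L, -625) - 1*(-419747) = (4 - 5*(-625)) - 1*(-419747) = (4 + 3125) + 419747 = 3129 + 419747 = 422876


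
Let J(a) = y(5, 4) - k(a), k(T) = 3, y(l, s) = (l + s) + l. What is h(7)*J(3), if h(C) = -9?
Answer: -99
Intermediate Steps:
y(l, s) = s + 2*l
J(a) = 11 (J(a) = (4 + 2*5) - 1*3 = (4 + 10) - 3 = 14 - 3 = 11)
h(7)*J(3) = -9*11 = -99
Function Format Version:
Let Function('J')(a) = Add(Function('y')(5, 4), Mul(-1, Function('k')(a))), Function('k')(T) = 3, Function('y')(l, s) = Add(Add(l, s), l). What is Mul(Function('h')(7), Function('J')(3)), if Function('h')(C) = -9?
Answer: -99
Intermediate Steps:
Function('y')(l, s) = Add(s, Mul(2, l))
Function('J')(a) = 11 (Function('J')(a) = Add(Add(4, Mul(2, 5)), Mul(-1, 3)) = Add(Add(4, 10), -3) = Add(14, -3) = 11)
Mul(Function('h')(7), Function('J')(3)) = Mul(-9, 11) = -99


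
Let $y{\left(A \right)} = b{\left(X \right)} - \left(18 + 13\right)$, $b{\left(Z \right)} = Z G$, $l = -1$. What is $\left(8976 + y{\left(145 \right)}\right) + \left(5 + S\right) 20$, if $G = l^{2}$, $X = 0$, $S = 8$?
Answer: $9205$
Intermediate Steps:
$G = 1$ ($G = \left(-1\right)^{2} = 1$)
$b{\left(Z \right)} = Z$ ($b{\left(Z \right)} = Z 1 = Z$)
$y{\left(A \right)} = -31$ ($y{\left(A \right)} = 0 - \left(18 + 13\right) = 0 - 31 = -31$)
$\left(8976 + y{\left(145 \right)}\right) + \left(5 + S\right) 20 = \left(8976 - 31\right) + \left(5 + 8\right) 20 = 8945 + 13 \cdot 20 = 8945 + 260 = 9205$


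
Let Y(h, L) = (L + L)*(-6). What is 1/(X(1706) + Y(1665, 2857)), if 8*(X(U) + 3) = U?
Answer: -4/136295 ≈ -2.9348e-5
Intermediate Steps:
Y(h, L) = -12*L (Y(h, L) = (2*L)*(-6) = -12*L)
X(U) = -3 + U/8
1/(X(1706) + Y(1665, 2857)) = 1/((-3 + (⅛)*1706) - 12*2857) = 1/((-3 + 853/4) - 34284) = 1/(841/4 - 34284) = 1/(-136295/4) = -4/136295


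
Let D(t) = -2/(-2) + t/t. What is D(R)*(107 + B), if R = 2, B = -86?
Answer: 42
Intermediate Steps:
D(t) = 2 (D(t) = -2*(-½) + 1 = 1 + 1 = 2)
D(R)*(107 + B) = 2*(107 - 86) = 2*21 = 42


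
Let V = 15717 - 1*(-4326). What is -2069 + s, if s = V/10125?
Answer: -2325398/1125 ≈ -2067.0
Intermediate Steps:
V = 20043 (V = 15717 + 4326 = 20043)
s = 2227/1125 (s = 20043/10125 = 20043*(1/10125) = 2227/1125 ≈ 1.9796)
-2069 + s = -2069 + 2227/1125 = -2325398/1125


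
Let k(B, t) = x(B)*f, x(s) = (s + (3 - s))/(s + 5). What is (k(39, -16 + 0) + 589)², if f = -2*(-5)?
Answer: 168298729/484 ≈ 3.4772e+5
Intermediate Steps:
x(s) = 3/(5 + s)
f = 10
k(B, t) = 30/(5 + B) (k(B, t) = (3/(5 + B))*10 = 30/(5 + B))
(k(39, -16 + 0) + 589)² = (30/(5 + 39) + 589)² = (30/44 + 589)² = (30*(1/44) + 589)² = (15/22 + 589)² = (12973/22)² = 168298729/484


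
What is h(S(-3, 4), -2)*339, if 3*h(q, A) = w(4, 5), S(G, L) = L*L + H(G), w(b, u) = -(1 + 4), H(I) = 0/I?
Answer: -565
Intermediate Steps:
H(I) = 0
w(b, u) = -5 (w(b, u) = -1*5 = -5)
S(G, L) = L² (S(G, L) = L*L + 0 = L² + 0 = L²)
h(q, A) = -5/3 (h(q, A) = (⅓)*(-5) = -5/3)
h(S(-3, 4), -2)*339 = -5/3*339 = -565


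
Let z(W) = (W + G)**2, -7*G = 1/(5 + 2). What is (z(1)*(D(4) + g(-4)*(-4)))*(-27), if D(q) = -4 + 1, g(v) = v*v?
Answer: 4167936/2401 ≈ 1735.9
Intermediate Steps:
G = -1/49 (G = -1/(7*(5 + 2)) = -1/7/7 = -1/7*1/7 = -1/49 ≈ -0.020408)
g(v) = v**2
z(W) = (-1/49 + W)**2 (z(W) = (W - 1/49)**2 = (-1/49 + W)**2)
D(q) = -3
(z(1)*(D(4) + g(-4)*(-4)))*(-27) = (((-1 + 49*1)**2/2401)*(-3 + (-4)**2*(-4)))*(-27) = (((-1 + 49)**2/2401)*(-3 + 16*(-4)))*(-27) = (((1/2401)*48**2)*(-3 - 64))*(-27) = (((1/2401)*2304)*(-67))*(-27) = ((2304/2401)*(-67))*(-27) = -154368/2401*(-27) = 4167936/2401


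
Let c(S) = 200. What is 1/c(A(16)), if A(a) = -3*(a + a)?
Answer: 1/200 ≈ 0.0050000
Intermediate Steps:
A(a) = -6*a
1/c(A(16)) = 1/200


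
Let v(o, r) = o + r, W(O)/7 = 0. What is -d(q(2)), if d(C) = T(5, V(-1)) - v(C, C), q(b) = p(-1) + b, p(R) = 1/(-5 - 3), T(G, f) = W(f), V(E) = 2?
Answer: 15/4 ≈ 3.7500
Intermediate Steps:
W(O) = 0 (W(O) = 7*0 = 0)
T(G, f) = 0
p(R) = -⅛ (p(R) = 1/(-8) = -⅛)
q(b) = -⅛ + b
d(C) = -2*C (d(C) = 0 - (C + C) = 0 - 2*C = -2*C)
-d(q(2)) = -(-2)*(-⅛ + 2) = -(-2)*15/8 = -1*(-15/4) = 15/4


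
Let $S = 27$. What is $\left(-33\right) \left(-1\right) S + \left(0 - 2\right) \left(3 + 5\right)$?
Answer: $875$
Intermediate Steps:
$\left(-33\right) \left(-1\right) S + \left(0 - 2\right) \left(3 + 5\right) = \left(-33\right) \left(-1\right) 27 + \left(0 - 2\right) \left(3 + 5\right) = 33 \cdot 27 - 16 = 891 - 16 = 875$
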